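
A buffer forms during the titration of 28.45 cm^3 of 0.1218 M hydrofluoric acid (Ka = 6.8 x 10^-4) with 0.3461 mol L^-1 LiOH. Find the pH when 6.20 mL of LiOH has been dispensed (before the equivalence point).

Initial n(HF) = 0.1218 x 0.02845 = 0.003465 mol.
n(LiOH) added = 0.3461 x 0.006200 = 0.002146 mol, converting that many moles of HF to F-.
Remaining n(HF) = 0.001319 mol; n(F-) = 0.002146 mol.
By Henderson-Hasselbalch, pH = pKa + log([A^-]/[HA]) = 3.17 + log(0.002146/0.001319) = 3.17 + (+0.21) = 3.38.

3.38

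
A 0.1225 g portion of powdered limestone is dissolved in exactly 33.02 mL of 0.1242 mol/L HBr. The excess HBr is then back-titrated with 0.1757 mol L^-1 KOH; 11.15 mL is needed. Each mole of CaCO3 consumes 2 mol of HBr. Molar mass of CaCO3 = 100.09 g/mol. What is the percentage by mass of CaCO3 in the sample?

Total n(HBr) added = 0.1242 x 0.03302 = 0.004101 mol.
n(KOH) used = 0.1757 x 0.01115 = 0.001959 mol, which equals the excess n(HBr).
So n(HBr) consumed by the sample = 0.004101 - 0.001959 = 0.002142 mol.
n(CaCO3) = 0.002142 / 2 = 0.001071 mol.
mass CaCO3 = 0.001071 x 100.09 = 0.1072 g, so %CaCO3 = 0.1072/0.1225 x 100 = 87.5%.

87.5%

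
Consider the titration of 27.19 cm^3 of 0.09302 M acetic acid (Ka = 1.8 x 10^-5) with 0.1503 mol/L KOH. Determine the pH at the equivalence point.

8.75

n(CH3COOH) = 0.09302 x 0.02719 = 0.002529 mol; V(KOH) at equivalence = 0.002529/0.1503 = 0.01683 L.
At equivalence all the acid is converted to CH3COO-; total volume = 0.02719 + 0.01683 = 0.04402 L, so [CH3COO-] = 0.002529/0.04402 = 0.05746 M.
Kb = Kw/Ka = 1.0e-14 / 1.8 x 10^-5 = 5.56e-10.
[OH^-] = sqrt(Kb x [CH3COO-]) = sqrt(5.56e-10 x 0.05746) = 5.65e-6 M.
pOH = 5.25, so pH = 14.00 - 5.25 = 8.75.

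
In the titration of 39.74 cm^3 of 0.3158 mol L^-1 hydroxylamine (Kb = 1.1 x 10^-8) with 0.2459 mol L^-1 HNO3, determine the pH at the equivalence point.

n(NH2OH) = 0.3158 x 0.03974 = 0.01255 mol; V(HNO3) at equivalence = 0.01255/0.2459 = 0.05104 L.
At equivalence the base is fully converted to NH3OH+; total volume = 0.09078 L, so [NH3OH+] = 0.01255/0.09078 = 0.1383 M.
Ka(NH3OH+) = Kw/Kb = 1.0e-14 / 1.1 x 10^-8 = 9.09e-7.
[H^+] = sqrt(Ka x [NH3OH+]) = sqrt(9.09e-7 x 0.1383) = 0.000355 M.
pH = -log(0.000355) = 3.45.

3.45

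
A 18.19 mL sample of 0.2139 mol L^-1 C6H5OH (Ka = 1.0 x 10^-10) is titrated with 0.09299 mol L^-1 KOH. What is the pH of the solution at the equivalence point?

11.41

n(C6H5OH) = 0.2139 x 0.01819 = 0.003891 mol; V(KOH) at equivalence = 0.003891/0.09299 = 0.04184 L.
At equivalence all the acid is converted to C6H5O-; total volume = 0.01819 + 0.04184 = 0.06003 L, so [C6H5O-] = 0.003891/0.06003 = 0.06481 M.
Kb = Kw/Ka = 1.0e-14 / 1.0 x 10^-10 = 0.000100.
[OH^-] = sqrt(Kb x [C6H5O-]) = sqrt(0.000100 x 0.06481) = 0.00255 M.
pOH = 2.59, so pH = 14.00 - 2.59 = 11.41.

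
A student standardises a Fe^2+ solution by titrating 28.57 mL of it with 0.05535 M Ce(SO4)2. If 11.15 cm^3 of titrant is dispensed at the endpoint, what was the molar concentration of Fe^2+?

n(Ce(SO4)2) = 0.05535 x 0.01115 = 0.0006172 mol.
From the balanced equation, 1 mol Ce(SO4)2 reacts with 1 mol Fe^2+, so n(Fe^2+) = 0.0006172 x 1/1 = 0.0006172 mol.
[Fe^2+] = 0.0006172 / 0.02857 L = 0.0216 M.

0.0216 M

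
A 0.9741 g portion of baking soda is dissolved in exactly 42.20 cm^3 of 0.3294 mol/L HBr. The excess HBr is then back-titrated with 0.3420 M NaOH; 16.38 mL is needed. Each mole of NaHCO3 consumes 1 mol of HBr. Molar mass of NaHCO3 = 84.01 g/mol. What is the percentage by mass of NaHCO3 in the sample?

Total n(HBr) added = 0.3294 x 0.04220 = 0.01390 mol.
n(NaOH) used = 0.3420 x 0.01638 = 0.005602 mol, which equals the excess n(HBr).
So n(HBr) consumed by the sample = 0.01390 - 0.005602 = 0.008299 mol.
n(NaHCO3) = 0.008299 / 1 = 0.008299 mol.
mass NaHCO3 = 0.008299 x 84.01 = 0.6972 g, so %NaHCO3 = 0.6972/0.9741 x 100 = 71.6%.

71.6%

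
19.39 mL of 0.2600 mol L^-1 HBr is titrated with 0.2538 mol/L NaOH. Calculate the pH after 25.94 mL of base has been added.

12.53

n(acid) = 0.2600 x 0.01939 = 0.005041 mol; n(NaOH) added = 0.2538 x 0.02594 = 0.006584 mol.
Base is in excess by 0.006584 - 0.005041 = 0.001542 mol in a total volume of 0.04533 L.
[OH^-] = 0.001542/0.04533 = 0.03402 M, so pOH = 1.47 and pH = 14.00 - 1.47 = 12.53.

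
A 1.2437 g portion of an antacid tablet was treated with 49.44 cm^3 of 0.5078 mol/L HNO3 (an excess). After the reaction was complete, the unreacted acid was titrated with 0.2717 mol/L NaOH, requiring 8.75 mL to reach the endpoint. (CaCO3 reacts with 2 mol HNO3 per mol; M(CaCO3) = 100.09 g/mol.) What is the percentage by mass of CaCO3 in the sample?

91.5%

Total n(HNO3) added = 0.5078 x 0.04944 = 0.02511 mol.
n(NaOH) used = 0.2717 x 0.008750 = 0.002377 mol, which equals the excess n(HNO3).
So n(HNO3) consumed by the sample = 0.02511 - 0.002377 = 0.02273 mol.
n(CaCO3) = 0.02273 / 2 = 0.01136 mol.
mass CaCO3 = 0.01136 x 100.09 = 1.137 g, so %CaCO3 = 1.137/1.2437 x 100 = 91.5%.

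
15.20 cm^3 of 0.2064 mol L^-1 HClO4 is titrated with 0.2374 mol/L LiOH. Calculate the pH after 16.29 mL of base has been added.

n(acid) = 0.2064 x 0.01520 = 0.003137 mol; n(LiOH) added = 0.2374 x 0.01629 = 0.003867 mol.
Base is in excess by 0.003867 - 0.003137 = 0.0007300 mol in a total volume of 0.03149 L.
[OH^-] = 0.0007300/0.03149 = 0.02318 M, so pOH = 1.63 and pH = 14.00 - 1.63 = 12.37.

12.37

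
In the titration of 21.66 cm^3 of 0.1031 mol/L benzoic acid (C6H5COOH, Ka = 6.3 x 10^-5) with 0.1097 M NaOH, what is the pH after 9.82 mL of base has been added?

Initial n(C6H5COOH) = 0.1031 x 0.02166 = 0.002233 mol.
n(NaOH) added = 0.1097 x 0.009820 = 0.001077 mol, converting that many moles of C6H5COOH to C6H5COO-.
Remaining n(C6H5COOH) = 0.001156 mol; n(C6H5COO-) = 0.001077 mol.
By Henderson-Hasselbalch, pH = pKa + log([A^-]/[HA]) = 4.20 + log(0.001077/0.001156) = 4.20 + (-0.03) = 4.17.

4.17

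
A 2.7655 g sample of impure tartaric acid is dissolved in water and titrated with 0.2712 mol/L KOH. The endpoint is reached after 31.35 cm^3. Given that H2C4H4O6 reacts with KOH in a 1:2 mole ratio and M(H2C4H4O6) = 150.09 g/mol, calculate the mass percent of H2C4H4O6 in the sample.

n(KOH) = 0.2712 x 0.03135 = 0.008502 mol.
n(H2C4H4O6) = 0.008502 / 2 = 0.004251 mol.
mass of H2C4H4O6 = 0.004251 x 150.09 = 0.6380 g.
% purity = 0.6380 / 2.7655 x 100 = 23.1%.

23.1%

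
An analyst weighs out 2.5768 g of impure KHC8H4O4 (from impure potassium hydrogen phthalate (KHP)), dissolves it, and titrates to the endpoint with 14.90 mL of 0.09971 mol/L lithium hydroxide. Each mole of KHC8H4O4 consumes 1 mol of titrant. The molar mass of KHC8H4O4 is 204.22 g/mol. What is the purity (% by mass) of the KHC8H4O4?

n(LiOH) = 0.09971 x 0.01490 = 0.001486 mol.
n(KHC8H4O4) = 0.001486 / 1 = 0.001486 mol.
mass of KHC8H4O4 = 0.001486 x 204.22 = 0.3034 g.
% purity = 0.3034 / 2.5768 x 100 = 11.8%.

11.8%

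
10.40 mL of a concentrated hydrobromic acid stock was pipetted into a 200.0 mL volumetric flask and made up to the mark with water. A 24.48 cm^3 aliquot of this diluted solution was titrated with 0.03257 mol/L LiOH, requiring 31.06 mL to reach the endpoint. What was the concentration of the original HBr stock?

0.795 M

n(LiOH) = 0.03257 x 0.03106 = 0.001012 mol.
n(HBr) in the aliquot = 0.001012 mol.
[diluted HBr] = 0.001012 / 0.02448 = 0.04132 M.
Dilution factor = 200.0/10.40 = 19.23, so [stock] = 0.04132 x 19.23 = 0.795 M.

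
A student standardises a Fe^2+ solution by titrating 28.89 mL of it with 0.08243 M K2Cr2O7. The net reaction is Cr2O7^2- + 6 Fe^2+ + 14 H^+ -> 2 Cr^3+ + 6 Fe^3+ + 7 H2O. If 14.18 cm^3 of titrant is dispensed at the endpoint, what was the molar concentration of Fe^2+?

0.243 M

n(K2Cr2O7) = 0.08243 x 0.01418 = 0.001169 mol.
From the balanced equation, 1 mol K2Cr2O7 reacts with 6 mol Fe^2+, so n(Fe^2+) = 0.001169 x 6/1 = 0.007013 mol.
[Fe^2+] = 0.007013 / 0.02889 L = 0.243 M.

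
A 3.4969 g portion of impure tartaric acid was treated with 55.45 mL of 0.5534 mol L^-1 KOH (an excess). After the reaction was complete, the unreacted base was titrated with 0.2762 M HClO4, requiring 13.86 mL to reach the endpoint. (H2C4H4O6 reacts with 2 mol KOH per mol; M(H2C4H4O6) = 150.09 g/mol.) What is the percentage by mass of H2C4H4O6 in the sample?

57.6%

Total n(KOH) added = 0.5534 x 0.05545 = 0.03069 mol.
n(HClO4) used = 0.2762 x 0.01386 = 0.003828 mol, which equals the excess n(KOH).
So n(KOH) consumed by the sample = 0.03069 - 0.003828 = 0.02686 mol.
n(H2C4H4O6) = 0.02686 / 2 = 0.01343 mol.
mass H2C4H4O6 = 0.01343 x 150.09 = 2.016 g, so %H2C4H4O6 = 2.016/3.4969 x 100 = 57.6%.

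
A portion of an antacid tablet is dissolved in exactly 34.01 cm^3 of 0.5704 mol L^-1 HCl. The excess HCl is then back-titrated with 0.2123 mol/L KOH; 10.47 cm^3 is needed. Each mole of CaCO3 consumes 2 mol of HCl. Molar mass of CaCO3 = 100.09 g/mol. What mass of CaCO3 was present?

Total n(HCl) added = 0.5704 x 0.03401 = 0.01940 mol.
n(KOH) used = 0.2123 x 0.01047 = 0.002223 mol, which equals the excess n(HCl).
So n(HCl) consumed by the sample = 0.01940 - 0.002223 = 0.01718 mol.
n(CaCO3) = 0.01718 / 2 = 0.008588 mol.
mass = 0.008588 mol x 100.09 g/mol = 0.860 g.

0.860 g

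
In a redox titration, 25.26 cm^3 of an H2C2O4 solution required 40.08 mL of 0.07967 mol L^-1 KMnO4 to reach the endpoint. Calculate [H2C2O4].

n(KMnO4) = 0.07967 x 0.04008 = 0.003193 mol.
From the balanced equation, 2 mol KMnO4 reacts with 5 mol H2C2O4, so n(H2C2O4) = 0.003193 x 5/2 = 0.007983 mol.
[H2C2O4] = 0.007983 / 0.02526 L = 0.316 M.

0.316 M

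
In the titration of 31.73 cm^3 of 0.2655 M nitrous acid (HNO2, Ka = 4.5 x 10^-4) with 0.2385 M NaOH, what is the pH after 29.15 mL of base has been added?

Initial n(HNO2) = 0.2655 x 0.03173 = 0.008424 mol.
n(NaOH) added = 0.2385 x 0.02915 = 0.006952 mol, converting that many moles of HNO2 to NO2-.
Remaining n(HNO2) = 0.001472 mol; n(NO2-) = 0.006952 mol.
By Henderson-Hasselbalch, pH = pKa + log([A^-]/[HA]) = 3.35 + log(0.006952/0.001472) = 3.35 + (+0.67) = 4.02.

4.02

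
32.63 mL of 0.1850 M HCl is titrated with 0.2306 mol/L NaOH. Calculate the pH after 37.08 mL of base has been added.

n(acid) = 0.1850 x 0.03263 = 0.006037 mol; n(NaOH) added = 0.2306 x 0.03708 = 0.008551 mol.
Base is in excess by 0.008551 - 0.006037 = 0.002514 mol in a total volume of 0.06971 L.
[OH^-] = 0.002514/0.06971 = 0.03607 M, so pOH = 1.44 and pH = 14.00 - 1.44 = 12.56.

12.56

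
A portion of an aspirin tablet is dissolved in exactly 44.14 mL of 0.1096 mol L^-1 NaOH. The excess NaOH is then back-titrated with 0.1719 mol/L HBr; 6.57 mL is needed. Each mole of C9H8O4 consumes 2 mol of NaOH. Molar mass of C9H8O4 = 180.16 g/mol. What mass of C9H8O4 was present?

0.334 g

Total n(NaOH) added = 0.1096 x 0.04414 = 0.004838 mol.
n(HBr) used = 0.1719 x 0.006570 = 0.001129 mol, which equals the excess n(NaOH).
So n(NaOH) consumed by the sample = 0.004838 - 0.001129 = 0.003708 mol.
n(C9H8O4) = 0.003708 / 2 = 0.001854 mol.
mass = 0.001854 mol x 180.16 g/mol = 0.334 g.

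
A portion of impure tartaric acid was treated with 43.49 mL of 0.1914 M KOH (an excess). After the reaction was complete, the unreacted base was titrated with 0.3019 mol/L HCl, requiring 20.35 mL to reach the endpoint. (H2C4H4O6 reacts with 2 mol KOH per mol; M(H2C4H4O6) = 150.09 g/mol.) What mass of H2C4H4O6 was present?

Total n(KOH) added = 0.1914 x 0.04349 = 0.008324 mol.
n(HCl) used = 0.3019 x 0.02035 = 0.006144 mol, which equals the excess n(KOH).
So n(KOH) consumed by the sample = 0.008324 - 0.006144 = 0.002180 mol.
n(H2C4H4O6) = 0.002180 / 2 = 0.001090 mol.
mass = 0.001090 mol x 150.09 g/mol = 0.164 g.

0.164 g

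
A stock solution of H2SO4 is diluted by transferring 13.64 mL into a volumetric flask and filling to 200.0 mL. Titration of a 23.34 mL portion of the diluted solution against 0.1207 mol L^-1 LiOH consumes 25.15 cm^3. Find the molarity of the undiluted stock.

0.954 M

n(LiOH) = 0.1207 x 0.02515 = 0.003036 mol.
n(H2SO4) in the aliquot = 0.003036 x 1/2 = 0.001518 mol.
[diluted H2SO4] = 0.001518 / 0.02334 = 0.06503 M.
Dilution factor = 200.0/13.64 = 14.66, so [stock] = 0.06503 x 14.66 = 0.954 M.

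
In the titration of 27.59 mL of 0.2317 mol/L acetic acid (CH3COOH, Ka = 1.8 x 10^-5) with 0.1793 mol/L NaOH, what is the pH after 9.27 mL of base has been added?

Initial n(CH3COOH) = 0.2317 x 0.02759 = 0.006393 mol.
n(NaOH) added = 0.1793 x 0.009270 = 0.001662 mol, converting that many moles of CH3COOH to CH3COO-.
Remaining n(CH3COOH) = 0.004730 mol; n(CH3COO-) = 0.001662 mol.
By Henderson-Hasselbalch, pH = pKa + log([A^-]/[HA]) = 4.74 + log(0.001662/0.004730) = 4.74 + (-0.45) = 4.29.

4.29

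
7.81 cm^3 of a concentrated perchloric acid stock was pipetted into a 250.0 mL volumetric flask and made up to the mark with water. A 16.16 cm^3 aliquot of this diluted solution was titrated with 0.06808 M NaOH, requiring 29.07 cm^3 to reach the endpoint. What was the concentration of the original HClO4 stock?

3.92 M

n(NaOH) = 0.06808 x 0.02907 = 0.001979 mol.
n(HClO4) in the aliquot = 0.001979 mol.
[diluted HClO4] = 0.001979 / 0.01616 = 0.1225 M.
Dilution factor = 250.0/7.810 = 32.01, so [stock] = 0.1225 x 32.01 = 3.92 M.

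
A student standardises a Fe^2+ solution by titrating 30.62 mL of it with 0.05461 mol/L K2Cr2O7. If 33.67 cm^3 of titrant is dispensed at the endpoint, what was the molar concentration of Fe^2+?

n(K2Cr2O7) = 0.05461 x 0.03367 = 0.001839 mol.
From the balanced equation, 1 mol K2Cr2O7 reacts with 6 mol Fe^2+, so n(Fe^2+) = 0.001839 x 6/1 = 0.01103 mol.
[Fe^2+] = 0.01103 / 0.03062 L = 0.360 M.

0.360 M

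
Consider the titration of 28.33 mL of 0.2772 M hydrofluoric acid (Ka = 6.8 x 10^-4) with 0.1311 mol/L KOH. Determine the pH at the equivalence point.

8.06

n(HF) = 0.2772 x 0.02833 = 0.007853 mol; V(KOH) at equivalence = 0.007853/0.1311 = 0.05990 L.
At equivalence all the acid is converted to F-; total volume = 0.02833 + 0.05990 = 0.08823 L, so [F-] = 0.007853/0.08823 = 0.08901 M.
Kb = Kw/Ka = 1.0e-14 / 6.8 x 10^-4 = 1.47e-11.
[OH^-] = sqrt(Kb x [F-]) = sqrt(1.47e-11 x 0.08901) = 1.14e-6 M.
pOH = 5.94, so pH = 14.00 - 5.94 = 8.06.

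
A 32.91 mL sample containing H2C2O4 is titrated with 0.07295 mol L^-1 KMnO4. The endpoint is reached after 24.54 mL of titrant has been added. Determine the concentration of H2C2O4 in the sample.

0.136 M

n(KMnO4) = 0.07295 x 0.02454 = 0.001790 mol.
From the balanced equation, 2 mol KMnO4 reacts with 5 mol H2C2O4, so n(H2C2O4) = 0.001790 x 5/2 = 0.004475 mol.
[H2C2O4] = 0.004475 / 0.03291 L = 0.136 M.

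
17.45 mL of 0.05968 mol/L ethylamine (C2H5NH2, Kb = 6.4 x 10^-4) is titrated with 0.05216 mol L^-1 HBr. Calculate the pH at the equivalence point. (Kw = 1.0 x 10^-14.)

n(C2H5NH2) = 0.05968 x 0.01745 = 0.001041 mol; V(HBr) at equivalence = 0.001041/0.05216 = 0.01997 L.
At equivalence the base is fully converted to C2H5NH3+; total volume = 0.03742 L, so [C2H5NH3+] = 0.001041/0.03742 = 0.02783 M.
Ka(C2H5NH3+) = Kw/Kb = 1.0e-14 / 6.4 x 10^-4 = 1.56e-11.
[H^+] = sqrt(Ka x [C2H5NH3+]) = sqrt(1.56e-11 x 0.02783) = 6.59e-7 M.
pH = -log(6.59e-7) = 6.18.

6.18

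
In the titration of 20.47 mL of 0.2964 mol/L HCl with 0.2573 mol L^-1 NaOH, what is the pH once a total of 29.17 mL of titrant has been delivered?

n(acid) = 0.2964 x 0.02047 = 0.006067 mol; n(NaOH) added = 0.2573 x 0.02917 = 0.007505 mol.
Base is in excess by 0.007505 - 0.006067 = 0.001438 mol in a total volume of 0.04964 L.
[OH^-] = 0.001438/0.04964 = 0.02897 M, so pOH = 1.54 and pH = 14.00 - 1.54 = 12.46.

12.46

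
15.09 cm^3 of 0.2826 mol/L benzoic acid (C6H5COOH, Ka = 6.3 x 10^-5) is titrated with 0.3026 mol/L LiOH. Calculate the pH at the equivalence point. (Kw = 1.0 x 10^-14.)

n(C6H5COOH) = 0.2826 x 0.01509 = 0.004264 mol; V(LiOH) at equivalence = 0.004264/0.3026 = 0.01409 L.
At equivalence all the acid is converted to C6H5COO-; total volume = 0.01509 + 0.01409 = 0.02918 L, so [C6H5COO-] = 0.004264/0.02918 = 0.1461 M.
Kb = Kw/Ka = 1.0e-14 / 6.3 x 10^-5 = 1.59e-10.
[OH^-] = sqrt(Kb x [C6H5COO-]) = sqrt(1.59e-10 x 0.1461) = 4.82e-6 M.
pOH = 5.32, so pH = 14.00 - 5.32 = 8.68.

8.68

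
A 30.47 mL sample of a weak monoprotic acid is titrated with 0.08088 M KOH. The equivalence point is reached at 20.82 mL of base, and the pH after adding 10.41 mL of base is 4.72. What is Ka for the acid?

1.9 x 10^-5

10.41 mL is half of the equivalence volume, so this is the half-equivalence point where [HA] = [A^-].
At half-equivalence pH = pKa, so pKa = 4.72.
Ka = 10^(-4.72) = 1.9 x 10^-5.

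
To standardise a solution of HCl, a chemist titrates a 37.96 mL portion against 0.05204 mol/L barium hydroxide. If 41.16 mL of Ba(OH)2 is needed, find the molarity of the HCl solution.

0.113 M

n(Ba(OH)2) delivered = 0.05204 x 0.04116 = 0.002142 mol.
The reaction is 2 HCl + 1 Ba(OH)2, so n(HCl) = 0.002142 x 2/1 = 0.004284 mol.
[HCl] = 0.004284 mol / 0.03796 L = 0.113 M.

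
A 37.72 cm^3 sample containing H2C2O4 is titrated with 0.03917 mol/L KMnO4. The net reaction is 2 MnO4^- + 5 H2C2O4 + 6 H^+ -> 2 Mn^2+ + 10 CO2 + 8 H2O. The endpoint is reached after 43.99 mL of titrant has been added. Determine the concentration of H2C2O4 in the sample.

0.114 M

n(KMnO4) = 0.03917 x 0.04399 = 0.001723 mol.
From the balanced equation, 2 mol KMnO4 reacts with 5 mol H2C2O4, so n(H2C2O4) = 0.001723 x 5/2 = 0.004308 mol.
[H2C2O4] = 0.004308 / 0.03772 L = 0.114 M.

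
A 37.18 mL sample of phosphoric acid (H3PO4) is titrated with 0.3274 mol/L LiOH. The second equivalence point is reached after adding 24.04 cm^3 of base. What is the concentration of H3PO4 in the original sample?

0.106 M

n(LiOH) = 0.3274 x 0.02404 = 0.007871 mol.
At the second equivalence point, 2 mol OH^- react per mol H3PO4, so n(H3PO4) = 0.007871 / 2 = 0.003935 mol.
[H3PO4] = 0.003935 / 0.03718 L = 0.106 M.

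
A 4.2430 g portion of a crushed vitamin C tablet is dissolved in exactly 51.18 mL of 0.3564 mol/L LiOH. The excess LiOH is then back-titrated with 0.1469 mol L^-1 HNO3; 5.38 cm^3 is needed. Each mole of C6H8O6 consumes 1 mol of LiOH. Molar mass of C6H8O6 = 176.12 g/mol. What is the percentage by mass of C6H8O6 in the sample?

72.4%

Total n(LiOH) added = 0.3564 x 0.05118 = 0.01824 mol.
n(HNO3) used = 0.1469 x 0.005380 = 0.0007903 mol, which equals the excess n(LiOH).
So n(LiOH) consumed by the sample = 0.01824 - 0.0007903 = 0.01745 mol.
n(C6H8O6) = 0.01745 / 1 = 0.01745 mol.
mass C6H8O6 = 0.01745 x 176.12 = 3.073 g, so %C6H8O6 = 3.073/4.2430 x 100 = 72.4%.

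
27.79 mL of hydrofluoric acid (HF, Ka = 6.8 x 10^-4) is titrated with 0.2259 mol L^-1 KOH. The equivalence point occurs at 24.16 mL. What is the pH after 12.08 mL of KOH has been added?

12.08 mL is exactly half the equivalence volume (24.16/2), i.e. the half-equivalence point.
There, n(HA) = n(A^-), so pH = pKa = -log(6.8 x 10^-4) = 3.17.

3.17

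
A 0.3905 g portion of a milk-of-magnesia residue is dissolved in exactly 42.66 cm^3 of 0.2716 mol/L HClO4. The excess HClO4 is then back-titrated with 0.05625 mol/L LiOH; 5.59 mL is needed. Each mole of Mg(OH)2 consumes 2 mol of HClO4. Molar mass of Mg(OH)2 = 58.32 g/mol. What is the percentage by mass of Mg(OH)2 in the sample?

84.2%

Total n(HClO4) added = 0.2716 x 0.04266 = 0.01159 mol.
n(LiOH) used = 0.05625 x 0.005590 = 0.0003144 mol, which equals the excess n(HClO4).
So n(HClO4) consumed by the sample = 0.01159 - 0.0003144 = 0.01127 mol.
n(Mg(OH)2) = 0.01127 / 2 = 0.005636 mol.
mass Mg(OH)2 = 0.005636 x 58.32 = 0.3287 g, so %Mg(OH)2 = 0.3287/0.3905 x 100 = 84.2%.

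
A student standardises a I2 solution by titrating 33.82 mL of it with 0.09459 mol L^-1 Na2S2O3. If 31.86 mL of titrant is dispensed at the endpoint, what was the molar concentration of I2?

0.0446 M

n(Na2S2O3) = 0.09459 x 0.03186 = 0.003014 mol.
From the balanced equation, 2 mol Na2S2O3 reacts with 1 mol I2, so n(I2) = 0.003014 x 1/2 = 0.001507 mol.
[I2] = 0.001507 / 0.03382 L = 0.0446 M.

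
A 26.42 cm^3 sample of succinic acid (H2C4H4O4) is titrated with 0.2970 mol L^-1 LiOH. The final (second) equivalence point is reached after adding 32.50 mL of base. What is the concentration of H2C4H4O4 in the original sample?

0.183 M

n(LiOH) = 0.2970 x 0.03250 = 0.009652 mol.
At the final (second) equivalence point, 2 mol OH^- react per mol H2C4H4O4, so n(H2C4H4O4) = 0.009652 / 2 = 0.004826 mol.
[H2C4H4O4] = 0.004826 / 0.02642 L = 0.183 M.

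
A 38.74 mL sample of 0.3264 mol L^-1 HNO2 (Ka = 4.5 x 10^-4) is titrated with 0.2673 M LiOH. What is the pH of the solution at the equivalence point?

n(HNO2) = 0.3264 x 0.03874 = 0.01264 mol; V(LiOH) at equivalence = 0.01264/0.2673 = 0.04731 L.
At equivalence all the acid is converted to NO2-; total volume = 0.03874 + 0.04731 = 0.08605 L, so [NO2-] = 0.01264/0.08605 = 0.1470 M.
Kb = Kw/Ka = 1.0e-14 / 4.5 x 10^-4 = 2.22e-11.
[OH^-] = sqrt(Kb x [NO2-]) = sqrt(2.22e-11 x 0.1470) = 1.81e-6 M.
pOH = 5.74, so pH = 14.00 - 5.74 = 8.26.

8.26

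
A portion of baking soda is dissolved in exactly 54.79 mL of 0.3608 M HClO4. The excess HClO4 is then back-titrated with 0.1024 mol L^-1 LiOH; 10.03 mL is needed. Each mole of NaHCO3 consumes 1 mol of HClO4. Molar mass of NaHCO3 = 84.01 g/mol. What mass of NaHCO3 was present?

1.57 g

Total n(HClO4) added = 0.3608 x 0.05479 = 0.01977 mol.
n(LiOH) used = 0.1024 x 0.01003 = 0.001027 mol, which equals the excess n(HClO4).
So n(HClO4) consumed by the sample = 0.01977 - 0.001027 = 0.01874 mol.
n(NaHCO3) = 0.01874 / 1 = 0.01874 mol.
mass = 0.01874 mol x 84.01 g/mol = 1.57 g.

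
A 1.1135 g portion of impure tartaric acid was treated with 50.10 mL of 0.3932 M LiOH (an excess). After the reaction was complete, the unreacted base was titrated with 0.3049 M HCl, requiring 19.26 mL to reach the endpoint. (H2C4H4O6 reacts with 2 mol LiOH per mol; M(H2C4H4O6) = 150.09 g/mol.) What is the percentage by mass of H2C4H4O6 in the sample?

Total n(LiOH) added = 0.3932 x 0.05010 = 0.01970 mol.
n(HCl) used = 0.3049 x 0.01926 = 0.005872 mol, which equals the excess n(LiOH).
So n(LiOH) consumed by the sample = 0.01970 - 0.005872 = 0.01383 mol.
n(H2C4H4O6) = 0.01383 / 2 = 0.006913 mol.
mass H2C4H4O6 = 0.006913 x 150.09 = 1.038 g, so %H2C4H4O6 = 1.038/1.1135 x 100 = 93.2%.

93.2%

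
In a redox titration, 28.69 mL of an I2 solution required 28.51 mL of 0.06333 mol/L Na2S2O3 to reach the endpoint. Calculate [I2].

n(Na2S2O3) = 0.06333 x 0.02851 = 0.001806 mol.
From the balanced equation, 2 mol Na2S2O3 reacts with 1 mol I2, so n(I2) = 0.001806 x 1/2 = 0.0009028 mol.
[I2] = 0.0009028 / 0.02869 L = 0.0315 M.

0.0315 M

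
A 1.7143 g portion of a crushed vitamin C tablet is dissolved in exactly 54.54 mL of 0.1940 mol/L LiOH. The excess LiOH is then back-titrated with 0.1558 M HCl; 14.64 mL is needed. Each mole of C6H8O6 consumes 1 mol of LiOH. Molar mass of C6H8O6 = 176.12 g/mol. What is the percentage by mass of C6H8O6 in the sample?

85.3%

Total n(LiOH) added = 0.1940 x 0.05454 = 0.01058 mol.
n(HCl) used = 0.1558 x 0.01464 = 0.002281 mol, which equals the excess n(LiOH).
So n(LiOH) consumed by the sample = 0.01058 - 0.002281 = 0.008300 mol.
n(C6H8O6) = 0.008300 / 1 = 0.008300 mol.
mass C6H8O6 = 0.008300 x 176.12 = 1.462 g, so %C6H8O6 = 1.462/1.7143 x 100 = 85.3%.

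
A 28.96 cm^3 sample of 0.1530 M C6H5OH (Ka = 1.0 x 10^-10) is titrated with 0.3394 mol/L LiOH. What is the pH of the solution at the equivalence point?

11.51

n(C6H5OH) = 0.1530 x 0.02896 = 0.004431 mol; V(LiOH) at equivalence = 0.004431/0.3394 = 0.01306 L.
At equivalence all the acid is converted to C6H5O-; total volume = 0.02896 + 0.01306 = 0.04202 L, so [C6H5O-] = 0.004431/0.04202 = 0.1055 M.
Kb = Kw/Ka = 1.0e-14 / 1.0 x 10^-10 = 0.000100.
[OH^-] = sqrt(Kb x [C6H5O-]) = sqrt(0.000100 x 0.1055) = 0.00325 M.
pOH = 2.49, so pH = 14.00 - 2.49 = 11.51.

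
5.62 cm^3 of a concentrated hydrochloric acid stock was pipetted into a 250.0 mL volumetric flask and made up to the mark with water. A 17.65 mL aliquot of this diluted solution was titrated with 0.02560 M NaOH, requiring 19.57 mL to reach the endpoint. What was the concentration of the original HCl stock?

1.26 M

n(NaOH) = 0.02560 x 0.01957 = 0.0005010 mol.
n(HCl) in the aliquot = 0.0005010 mol.
[diluted HCl] = 0.0005010 / 0.01765 = 0.02838 M.
Dilution factor = 250.0/5.620 = 44.48, so [stock] = 0.02838 x 44.48 = 1.26 M.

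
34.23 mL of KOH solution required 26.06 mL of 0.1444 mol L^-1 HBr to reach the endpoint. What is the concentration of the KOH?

0.110 M

n(HBr) delivered = 0.1444 x 0.02606 = 0.003763 mol.
For a 1:1 reaction, n(KOH) = 0.003763 mol.
[KOH] = 0.003763 mol / 0.03423 L = 0.110 M.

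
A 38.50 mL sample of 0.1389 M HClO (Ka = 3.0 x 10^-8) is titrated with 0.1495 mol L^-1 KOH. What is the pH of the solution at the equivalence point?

10.19

n(HClO) = 0.1389 x 0.03850 = 0.005348 mol; V(KOH) at equivalence = 0.005348/0.1495 = 0.03577 L.
At equivalence all the acid is converted to ClO-; total volume = 0.03850 + 0.03577 = 0.07427 L, so [ClO-] = 0.005348/0.07427 = 0.07200 M.
Kb = Kw/Ka = 1.0e-14 / 3.0 x 10^-8 = 3.33e-7.
[OH^-] = sqrt(Kb x [ClO-]) = sqrt(3.33e-7 x 0.07200) = 0.000155 M.
pOH = 3.81, so pH = 14.00 - 3.81 = 10.19.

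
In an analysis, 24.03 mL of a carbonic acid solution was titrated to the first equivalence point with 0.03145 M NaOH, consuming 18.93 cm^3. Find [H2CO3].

0.0248 M

n(NaOH) = 0.03145 x 0.01893 = 0.0005953 mol.
At the first equivalence point, 1 mol OH^- react per mol H2CO3, so n(H2CO3) = 0.0005953 / 1 = 0.0005953 mol.
[H2CO3] = 0.0005953 / 0.02403 L = 0.0248 M.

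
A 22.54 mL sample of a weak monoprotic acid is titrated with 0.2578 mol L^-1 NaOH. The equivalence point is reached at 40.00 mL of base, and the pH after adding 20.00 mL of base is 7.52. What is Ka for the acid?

20.00 mL is half of the equivalence volume, so this is the half-equivalence point where [HA] = [A^-].
At half-equivalence pH = pKa, so pKa = 7.52.
Ka = 10^(-7.52) = 3.0 x 10^-8.

3.0 x 10^-8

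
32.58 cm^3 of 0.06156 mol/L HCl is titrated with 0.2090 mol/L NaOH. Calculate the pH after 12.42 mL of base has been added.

12.12

n(acid) = 0.06156 x 0.03258 = 0.002006 mol; n(NaOH) added = 0.2090 x 0.01242 = 0.002596 mol.
Base is in excess by 0.002596 - 0.002006 = 0.0005902 mol in a total volume of 0.04500 L.
[OH^-] = 0.0005902/0.04500 = 0.01311 M, so pOH = 1.88 and pH = 14.00 - 1.88 = 12.12.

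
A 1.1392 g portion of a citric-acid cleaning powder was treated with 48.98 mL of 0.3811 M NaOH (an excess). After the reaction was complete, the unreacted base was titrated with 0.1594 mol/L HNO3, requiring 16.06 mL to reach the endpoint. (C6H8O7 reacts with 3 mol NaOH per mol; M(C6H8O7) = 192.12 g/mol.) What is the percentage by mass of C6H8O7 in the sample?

Total n(NaOH) added = 0.3811 x 0.04898 = 0.01867 mol.
n(HNO3) used = 0.1594 x 0.01606 = 0.002560 mol, which equals the excess n(NaOH).
So n(NaOH) consumed by the sample = 0.01867 - 0.002560 = 0.01611 mol.
n(C6H8O7) = 0.01611 / 3 = 0.005369 mol.
mass C6H8O7 = 0.005369 x 192.12 = 1.031 g, so %C6H8O7 = 1.031/1.1392 x 100 = 90.5%.

90.5%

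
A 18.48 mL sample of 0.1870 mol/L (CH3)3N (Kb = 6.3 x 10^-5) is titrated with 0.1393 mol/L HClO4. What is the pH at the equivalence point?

n((CH3)3N) = 0.1870 x 0.01848 = 0.003456 mol; V(HClO4) at equivalence = 0.003456/0.1393 = 0.02481 L.
At equivalence the base is fully converted to (CH3)3NH+; total volume = 0.04329 L, so [(CH3)3NH+] = 0.003456/0.04329 = 0.07983 M.
Ka((CH3)3NH+) = Kw/Kb = 1.0e-14 / 6.3 x 10^-5 = 1.59e-10.
[H^+] = sqrt(Ka x [(CH3)3NH+]) = sqrt(1.59e-10 x 0.07983) = 3.56e-6 M.
pH = -log(3.56e-6) = 5.45.

5.45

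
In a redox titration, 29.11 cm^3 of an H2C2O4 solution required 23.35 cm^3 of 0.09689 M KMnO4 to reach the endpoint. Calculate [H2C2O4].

n(KMnO4) = 0.09689 x 0.02335 = 0.002262 mol.
From the balanced equation, 2 mol KMnO4 reacts with 5 mol H2C2O4, so n(H2C2O4) = 0.002262 x 5/2 = 0.005656 mol.
[H2C2O4] = 0.005656 / 0.02911 L = 0.194 M.

0.194 M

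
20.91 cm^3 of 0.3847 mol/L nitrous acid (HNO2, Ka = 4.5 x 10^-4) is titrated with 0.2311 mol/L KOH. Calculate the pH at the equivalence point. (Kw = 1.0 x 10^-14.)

8.25

n(HNO2) = 0.3847 x 0.02091 = 0.008044 mol; V(KOH) at equivalence = 0.008044/0.2311 = 0.03481 L.
At equivalence all the acid is converted to NO2-; total volume = 0.02091 + 0.03481 = 0.05572 L, so [NO2-] = 0.008044/0.05572 = 0.1444 M.
Kb = Kw/Ka = 1.0e-14 / 4.5 x 10^-4 = 2.22e-11.
[OH^-] = sqrt(Kb x [NO2-]) = sqrt(2.22e-11 x 0.1444) = 1.79e-6 M.
pOH = 5.75, so pH = 14.00 - 5.75 = 8.25.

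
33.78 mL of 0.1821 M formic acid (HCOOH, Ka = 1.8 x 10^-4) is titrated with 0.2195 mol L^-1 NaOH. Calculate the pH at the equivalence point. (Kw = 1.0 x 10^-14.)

n(HCOOH) = 0.1821 x 0.03378 = 0.006151 mol; V(NaOH) at equivalence = 0.006151/0.2195 = 0.02802 L.
At equivalence all the acid is converted to HCOO-; total volume = 0.03378 + 0.02802 = 0.06180 L, so [HCOO-] = 0.006151/0.06180 = 0.09953 M.
Kb = Kw/Ka = 1.0e-14 / 1.8 x 10^-4 = 5.56e-11.
[OH^-] = sqrt(Kb x [HCOO-]) = sqrt(5.56e-11 x 0.09953) = 2.35e-6 M.
pOH = 5.63, so pH = 14.00 - 5.63 = 8.37.

8.37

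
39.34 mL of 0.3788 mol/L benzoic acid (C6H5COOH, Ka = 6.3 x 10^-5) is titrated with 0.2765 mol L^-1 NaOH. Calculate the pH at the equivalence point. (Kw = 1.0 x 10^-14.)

n(C6H5COOH) = 0.3788 x 0.03934 = 0.01490 mol; V(NaOH) at equivalence = 0.01490/0.2765 = 0.05390 L.
At equivalence all the acid is converted to C6H5COO-; total volume = 0.03934 + 0.05390 = 0.09324 L, so [C6H5COO-] = 0.01490/0.09324 = 0.1598 M.
Kb = Kw/Ka = 1.0e-14 / 6.3 x 10^-5 = 1.59e-10.
[OH^-] = sqrt(Kb x [C6H5COO-]) = sqrt(1.59e-10 x 0.1598) = 5.04e-6 M.
pOH = 5.30, so pH = 14.00 - 5.30 = 8.70.

8.70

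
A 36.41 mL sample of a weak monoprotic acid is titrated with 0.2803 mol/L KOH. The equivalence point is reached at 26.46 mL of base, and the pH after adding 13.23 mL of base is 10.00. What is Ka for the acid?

1.0 x 10^-10

13.23 mL is half of the equivalence volume, so this is the half-equivalence point where [HA] = [A^-].
At half-equivalence pH = pKa, so pKa = 10.00.
Ka = 10^(-10.00) = 1.0 x 10^-10.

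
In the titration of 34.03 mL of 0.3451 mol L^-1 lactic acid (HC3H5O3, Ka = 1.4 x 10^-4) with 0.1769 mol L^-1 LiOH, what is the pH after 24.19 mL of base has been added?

3.61

Initial n(HC3H5O3) = 0.3451 x 0.03403 = 0.01174 mol.
n(LiOH) added = 0.1769 x 0.02419 = 0.004279 mol, converting that many moles of HC3H5O3 to C3H5O3-.
Remaining n(HC3H5O3) = 0.007465 mol; n(C3H5O3-) = 0.004279 mol.
By Henderson-Hasselbalch, pH = pKa + log([A^-]/[HA]) = 3.85 + log(0.004279/0.007465) = 3.85 + (-0.24) = 3.61.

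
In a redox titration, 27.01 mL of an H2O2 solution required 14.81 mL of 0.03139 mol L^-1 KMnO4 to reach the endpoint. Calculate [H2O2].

n(KMnO4) = 0.03139 x 0.01481 = 0.0004649 mol.
From the balanced equation, 2 mol KMnO4 reacts with 5 mol H2O2, so n(H2O2) = 0.0004649 x 5/2 = 0.001162 mol.
[H2O2] = 0.001162 / 0.02701 L = 0.0430 M.

0.0430 M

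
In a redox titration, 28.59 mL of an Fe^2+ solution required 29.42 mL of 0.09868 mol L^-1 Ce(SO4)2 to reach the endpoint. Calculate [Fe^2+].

n(Ce(SO4)2) = 0.09868 x 0.02942 = 0.002903 mol.
From the balanced equation, 1 mol Ce(SO4)2 reacts with 1 mol Fe^2+, so n(Fe^2+) = 0.002903 x 1/1 = 0.002903 mol.
[Fe^2+] = 0.002903 / 0.02859 L = 0.102 M.

0.102 M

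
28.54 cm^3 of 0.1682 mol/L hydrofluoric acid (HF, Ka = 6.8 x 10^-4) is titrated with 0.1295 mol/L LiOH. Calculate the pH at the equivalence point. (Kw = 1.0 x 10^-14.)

n(HF) = 0.1682 x 0.02854 = 0.004800 mol; V(LiOH) at equivalence = 0.004800/0.1295 = 0.03707 L.
At equivalence all the acid is converted to F-; total volume = 0.02854 + 0.03707 = 0.06561 L, so [F-] = 0.004800/0.06561 = 0.07317 M.
Kb = Kw/Ka = 1.0e-14 / 6.8 x 10^-4 = 1.47e-11.
[OH^-] = sqrt(Kb x [F-]) = sqrt(1.47e-11 x 0.07317) = 1.04e-6 M.
pOH = 5.98, so pH = 14.00 - 5.98 = 8.02.

8.02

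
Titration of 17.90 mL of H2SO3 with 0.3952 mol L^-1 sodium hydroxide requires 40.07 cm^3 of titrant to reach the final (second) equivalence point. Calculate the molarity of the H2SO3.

n(NaOH) = 0.3952 x 0.04007 = 0.01584 mol.
At the final (second) equivalence point, 2 mol OH^- react per mol H2SO3, so n(H2SO3) = 0.01584 / 2 = 0.007918 mol.
[H2SO3] = 0.007918 / 0.01790 L = 0.442 M.

0.442 M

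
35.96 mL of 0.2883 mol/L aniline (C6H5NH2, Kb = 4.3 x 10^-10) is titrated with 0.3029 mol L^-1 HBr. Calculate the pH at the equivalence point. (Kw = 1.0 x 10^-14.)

2.73

n(C6H5NH2) = 0.2883 x 0.03596 = 0.01037 mol; V(HBr) at equivalence = 0.01037/0.3029 = 0.03423 L.
At equivalence the base is fully converted to C6H5NH3+; total volume = 0.07019 L, so [C6H5NH3+] = 0.01037/0.07019 = 0.1477 M.
Ka(C6H5NH3+) = Kw/Kb = 1.0e-14 / 4.3 x 10^-10 = 2.33e-5.
[H^+] = sqrt(Ka x [C6H5NH3+]) = sqrt(2.33e-5 x 0.1477) = 0.00185 M.
pH = -log(0.00185) = 2.73.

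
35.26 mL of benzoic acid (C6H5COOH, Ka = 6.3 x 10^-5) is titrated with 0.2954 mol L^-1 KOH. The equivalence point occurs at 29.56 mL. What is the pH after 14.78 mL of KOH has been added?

4.20

14.78 mL is exactly half the equivalence volume (29.56/2), i.e. the half-equivalence point.
There, n(HA) = n(A^-), so pH = pKa = -log(6.3 x 10^-5) = 4.20.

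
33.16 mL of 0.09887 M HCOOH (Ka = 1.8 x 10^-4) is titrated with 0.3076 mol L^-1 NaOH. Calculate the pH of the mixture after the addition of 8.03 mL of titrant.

Initial n(HCOOH) = 0.09887 x 0.03316 = 0.003279 mol.
n(NaOH) added = 0.3076 x 0.008030 = 0.002470 mol, converting that many moles of HCOOH to HCOO-.
Remaining n(HCOOH) = 0.0008085 mol; n(HCOO-) = 0.002470 mol.
By Henderson-Hasselbalch, pH = pKa + log([A^-]/[HA]) = 3.74 + log(0.002470/0.0008085) = 3.74 + (+0.49) = 4.23.

4.23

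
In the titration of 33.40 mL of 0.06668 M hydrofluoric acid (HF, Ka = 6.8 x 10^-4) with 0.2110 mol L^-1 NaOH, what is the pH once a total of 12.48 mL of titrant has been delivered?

11.95

n(acid) = 0.06668 x 0.03340 = 0.002227 mol; n(NaOH) added = 0.2110 x 0.01248 = 0.002633 mol.
Base is in excess by 0.002633 - 0.002227 = 0.0004062 mol in a total volume of 0.04588 L.
[OH^-] = 0.0004062/0.04588 = 0.008853 M, so pOH = 2.05 and pH = 14.00 - 2.05 = 11.95.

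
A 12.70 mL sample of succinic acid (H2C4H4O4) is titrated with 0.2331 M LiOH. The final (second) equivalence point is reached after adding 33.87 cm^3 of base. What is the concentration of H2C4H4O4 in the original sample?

0.311 M

n(LiOH) = 0.2331 x 0.03387 = 0.007895 mol.
At the final (second) equivalence point, 2 mol OH^- react per mol H2C4H4O4, so n(H2C4H4O4) = 0.007895 / 2 = 0.003948 mol.
[H2C4H4O4] = 0.003948 / 0.01270 L = 0.311 M.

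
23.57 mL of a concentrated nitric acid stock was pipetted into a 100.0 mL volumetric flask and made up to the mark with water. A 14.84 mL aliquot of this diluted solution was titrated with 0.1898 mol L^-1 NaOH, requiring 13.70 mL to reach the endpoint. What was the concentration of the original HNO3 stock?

0.743 M

n(NaOH) = 0.1898 x 0.01370 = 0.002600 mol.
n(HNO3) in the aliquot = 0.002600 mol.
[diluted HNO3] = 0.002600 / 0.01484 = 0.1752 M.
Dilution factor = 100.0/23.57 = 4.243, so [stock] = 0.1752 x 4.243 = 0.743 M.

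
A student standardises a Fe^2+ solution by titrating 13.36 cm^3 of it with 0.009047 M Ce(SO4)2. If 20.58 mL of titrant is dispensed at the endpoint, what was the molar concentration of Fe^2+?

0.0139 M

n(Ce(SO4)2) = 0.009047 x 0.02058 = 0.0001862 mol.
From the balanced equation, 1 mol Ce(SO4)2 reacts with 1 mol Fe^2+, so n(Fe^2+) = 0.0001862 x 1/1 = 0.0001862 mol.
[Fe^2+] = 0.0001862 / 0.01336 L = 0.0139 M.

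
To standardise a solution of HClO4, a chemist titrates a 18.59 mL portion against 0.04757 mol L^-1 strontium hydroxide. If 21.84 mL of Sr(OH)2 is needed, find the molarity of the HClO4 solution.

0.112 M

n(Sr(OH)2) delivered = 0.04757 x 0.02184 = 0.001039 mol.
The reaction is 2 HClO4 + 1 Sr(OH)2, so n(HClO4) = 0.001039 x 2/1 = 0.002078 mol.
[HClO4] = 0.002078 mol / 0.01859 L = 0.112 M.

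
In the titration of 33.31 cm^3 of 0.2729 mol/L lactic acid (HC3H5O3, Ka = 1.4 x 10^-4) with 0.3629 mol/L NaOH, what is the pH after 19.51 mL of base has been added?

4.40

Initial n(HC3H5O3) = 0.2729 x 0.03331 = 0.009090 mol.
n(NaOH) added = 0.3629 x 0.01951 = 0.007080 mol, converting that many moles of HC3H5O3 to C3H5O3-.
Remaining n(HC3H5O3) = 0.002010 mol; n(C3H5O3-) = 0.007080 mol.
By Henderson-Hasselbalch, pH = pKa + log([A^-]/[HA]) = 3.85 + log(0.007080/0.002010) = 3.85 + (+0.55) = 4.40.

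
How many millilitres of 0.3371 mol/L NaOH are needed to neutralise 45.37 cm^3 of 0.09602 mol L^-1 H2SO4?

n(H2SO4) = 0.09602 mol/L x 0.04537 L = 0.004356 mol.
The neutralisation is 1 H2SO4 : 2 NaOH, so n(NaOH) = 0.004356 x 2/1 = 0.008713 mol.
V(NaOH) = 0.008713 / 0.3371 = 0.02585 L = 25.8 mL.

25.8 mL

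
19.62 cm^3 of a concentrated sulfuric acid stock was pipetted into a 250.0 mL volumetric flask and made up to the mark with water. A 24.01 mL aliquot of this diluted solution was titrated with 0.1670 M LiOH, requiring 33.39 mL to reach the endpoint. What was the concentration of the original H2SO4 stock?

1.48 M

n(LiOH) = 0.1670 x 0.03339 = 0.005576 mol.
n(H2SO4) in the aliquot = 0.005576 x 1/2 = 0.002788 mol.
[diluted H2SO4] = 0.002788 / 0.02401 = 0.1161 M.
Dilution factor = 250.0/19.62 = 12.74, so [stock] = 0.1161 x 12.74 = 1.48 M.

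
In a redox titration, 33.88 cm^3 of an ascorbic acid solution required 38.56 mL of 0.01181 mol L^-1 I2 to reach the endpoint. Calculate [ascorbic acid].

0.0134 M

n(I2) = 0.01181 x 0.03856 = 0.0004554 mol.
From the balanced equation, 1 mol I2 reacts with 1 mol ascorbic acid, so n(ascorbic acid) = 0.0004554 x 1/1 = 0.0004554 mol.
[ascorbic acid] = 0.0004554 / 0.03388 L = 0.0134 M.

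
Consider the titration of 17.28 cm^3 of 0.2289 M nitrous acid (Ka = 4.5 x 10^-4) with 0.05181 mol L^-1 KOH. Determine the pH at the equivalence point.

n(HNO2) = 0.2289 x 0.01728 = 0.003955 mol; V(KOH) at equivalence = 0.003955/0.05181 = 0.07634 L.
At equivalence all the acid is converted to NO2-; total volume = 0.01728 + 0.07634 = 0.09362 L, so [NO2-] = 0.003955/0.09362 = 0.04225 M.
Kb = Kw/Ka = 1.0e-14 / 4.5 x 10^-4 = 2.22e-11.
[OH^-] = sqrt(Kb x [NO2-]) = sqrt(2.22e-11 x 0.04225) = 9.69e-7 M.
pOH = 6.01, so pH = 14.00 - 6.01 = 7.99.

7.99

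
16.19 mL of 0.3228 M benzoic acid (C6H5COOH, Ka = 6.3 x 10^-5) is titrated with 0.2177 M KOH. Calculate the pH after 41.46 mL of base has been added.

12.82

n(acid) = 0.3228 x 0.01619 = 0.005226 mol; n(KOH) added = 0.2177 x 0.04146 = 0.009026 mol.
Base is in excess by 0.009026 - 0.005226 = 0.003800 mol in a total volume of 0.05765 L.
[OH^-] = 0.003800/0.05765 = 0.06591 M, so pOH = 1.18 and pH = 14.00 - 1.18 = 12.82.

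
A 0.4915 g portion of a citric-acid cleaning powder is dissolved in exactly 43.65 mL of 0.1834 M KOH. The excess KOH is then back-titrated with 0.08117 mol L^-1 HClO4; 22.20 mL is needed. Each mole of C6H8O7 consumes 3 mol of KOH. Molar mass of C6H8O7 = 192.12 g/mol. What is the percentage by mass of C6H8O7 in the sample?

Total n(KOH) added = 0.1834 x 0.04365 = 0.008005 mol.
n(HClO4) used = 0.08117 x 0.02220 = 0.001802 mol, which equals the excess n(KOH).
So n(KOH) consumed by the sample = 0.008005 - 0.001802 = 0.006203 mol.
n(C6H8O7) = 0.006203 / 3 = 0.002068 mol.
mass C6H8O7 = 0.002068 x 192.12 = 0.3973 g, so %C6H8O7 = 0.3973/0.4915 x 100 = 80.8%.

80.8%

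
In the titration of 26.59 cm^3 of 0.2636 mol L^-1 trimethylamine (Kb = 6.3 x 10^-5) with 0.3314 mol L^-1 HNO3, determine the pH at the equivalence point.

5.32

n((CH3)3N) = 0.2636 x 0.02659 = 0.007009 mol; V(HNO3) at equivalence = 0.007009/0.3314 = 0.02115 L.
At equivalence the base is fully converted to (CH3)3NH+; total volume = 0.04774 L, so [(CH3)3NH+] = 0.007009/0.04774 = 0.1468 M.
Ka((CH3)3NH+) = Kw/Kb = 1.0e-14 / 6.3 x 10^-5 = 1.59e-10.
[H^+] = sqrt(Ka x [(CH3)3NH+]) = sqrt(1.59e-10 x 0.1468) = 4.83e-6 M.
pH = -log(4.83e-6) = 5.32.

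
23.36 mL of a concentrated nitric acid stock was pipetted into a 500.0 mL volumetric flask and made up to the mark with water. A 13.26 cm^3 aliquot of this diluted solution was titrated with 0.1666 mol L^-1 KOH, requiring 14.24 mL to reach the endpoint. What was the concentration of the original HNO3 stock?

3.83 M

n(KOH) = 0.1666 x 0.01424 = 0.002372 mol.
n(HNO3) in the aliquot = 0.002372 mol.
[diluted HNO3] = 0.002372 / 0.01326 = 0.1789 M.
Dilution factor = 500.0/23.36 = 21.40, so [stock] = 0.1789 x 21.40 = 3.83 M.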